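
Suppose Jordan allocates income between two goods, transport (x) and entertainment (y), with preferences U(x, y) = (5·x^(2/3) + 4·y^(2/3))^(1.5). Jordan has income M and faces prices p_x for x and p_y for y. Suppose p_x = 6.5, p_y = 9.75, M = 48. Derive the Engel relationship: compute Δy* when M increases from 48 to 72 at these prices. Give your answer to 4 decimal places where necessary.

MU_x ∝ 5·x^(-1/3), MU_y ∝ 4·y^(-1/3), so MRS = (5/4)·(y/x)^(1/3) = p_x/p_y.
Solve for the ratio: y/x = [(4/5)·p_x/p_y]^(3).
With the ratio pinned down, the budget gives x* = M/(p_x + p_y·(y/x)) and y* = (y/x)·x*.
Numerically y/x = 0.151704, so x* = 48/(6.5 + 9.75·0.151704) = 6.0157 and y* = 0.151704·6.0157 = 0.9126.
At M' = 72: y* = 1.3689. Change: 1.3689 − 0.9126 = 0.4563.

Δy* = 0.4563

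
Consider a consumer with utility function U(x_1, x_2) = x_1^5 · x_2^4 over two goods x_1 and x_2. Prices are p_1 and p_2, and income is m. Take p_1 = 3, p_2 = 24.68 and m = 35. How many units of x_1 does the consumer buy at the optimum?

The MRS is (5/4)·x_2/x_1. Set MRS = p_1/p_2.
Rearranging, p_2·x_2 = (4/5)·p_1·x_1. Substituting into the budget gives p_1·x_1·(1 + (4/5)) = m.
Demand: x_1*(p_1,p_2,m) = 5/9·m/p_1 and x_2* = 4/9·m/p_2.
At p_1=3, p_2=24.68, m=35: x_1* = 5/9·35/3 = 6.4815.

x_1* = 6.4815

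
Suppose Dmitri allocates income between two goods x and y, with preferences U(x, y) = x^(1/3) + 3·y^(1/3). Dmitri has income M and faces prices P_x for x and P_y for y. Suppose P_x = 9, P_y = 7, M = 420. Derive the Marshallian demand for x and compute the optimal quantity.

x* = 6.7713

Substitute y = (y/x)·x into the budget: x* = M/(P_x + P_y·(y/x)).
Numerically y/x = 7.575278, so x* = 420/(9 + 7·7.575278) = 6.7713.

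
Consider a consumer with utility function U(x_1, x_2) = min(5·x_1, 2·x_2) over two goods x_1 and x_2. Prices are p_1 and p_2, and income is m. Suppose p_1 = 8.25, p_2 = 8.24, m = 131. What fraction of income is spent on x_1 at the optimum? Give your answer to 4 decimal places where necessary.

share on x_1 = 0.286

With perfect complements, no substitution: consume in ratio x_1:x_2 = 2:5.
Budget: p_1·x_1 + p_2·(5/2)·x_1 = m, so (2·p_1 + 5·p_2)·x_1 = 2·m.
Demand: x_1*(p_1,p_2,m) = 2·m/(2·p_1 + 5·p_2), x_2* = 5·m/(2·p_1 + 5·p_2).
Here 2·8.25 + 5·8.24 = 57.7, giving x_1* = 4.5407 and x_2* = 11.3518.
Expenditure on x_1: 8.25·4.5407 = 37.461; share = 0.286.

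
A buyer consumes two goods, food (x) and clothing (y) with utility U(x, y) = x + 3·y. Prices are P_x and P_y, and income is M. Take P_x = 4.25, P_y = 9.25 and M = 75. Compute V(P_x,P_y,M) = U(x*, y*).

Perfect substitutes: compare marginal utility per dollar. 1/P_x vs 3/P_y → 0.2353 vs 0.3243.
y gives more utility per dollar, so spend all income on y: y* = M/P_y, x* = 0.
Numerically: x* = 0, y* = 8.1081.
Utility at the optimum: U(0, 8.1081) = 24.3243.

V = 24.3243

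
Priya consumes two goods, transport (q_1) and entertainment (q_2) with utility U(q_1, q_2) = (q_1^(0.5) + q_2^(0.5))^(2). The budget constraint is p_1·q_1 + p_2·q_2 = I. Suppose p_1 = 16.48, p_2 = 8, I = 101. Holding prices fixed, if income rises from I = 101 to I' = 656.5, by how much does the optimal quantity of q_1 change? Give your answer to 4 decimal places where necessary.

Δq_1* = 11.0155

From the CES first-order condition, (q_2/q_1)^(0.5) = p_1/p_2.
Hence q_2/q_1 = (p_1/p_2)^(1/(0.5)), i.e. raised to the 2 power.
With the ratio pinned down, the budget gives q_1* = I/(p_1 + p_2·(q_2/q_1)) and q_2* = (q_2/q_1)·q_1*.
Numerically q_2/q_1 = 4.2436, so q_1* = 101/(16.48 + 8·4.2436) = 2.0028.
At I' = 656.5: q_1* = 13.0184. Change: 13.0184 − 2.0028 = 11.0155.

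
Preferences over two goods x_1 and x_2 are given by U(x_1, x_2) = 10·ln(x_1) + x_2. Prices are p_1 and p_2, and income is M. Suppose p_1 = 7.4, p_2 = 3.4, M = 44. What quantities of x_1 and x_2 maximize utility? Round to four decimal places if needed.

x_1* = 4.5946, x_2* = 2.9412

At the given prices: x_1* = 10·3.4/7.4 = 4.5946, and x_2* = 2.9412.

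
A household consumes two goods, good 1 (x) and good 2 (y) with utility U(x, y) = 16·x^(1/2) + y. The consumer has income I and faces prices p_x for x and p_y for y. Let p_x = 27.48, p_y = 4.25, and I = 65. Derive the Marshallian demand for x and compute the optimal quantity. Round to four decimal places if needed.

x* = 1.5308

Thus x* = (8·p_y/p_x)² — independent of I — with the rest of income spent on y.
Plugging in: x* = (8·4.25/27.48)² = 1.5308.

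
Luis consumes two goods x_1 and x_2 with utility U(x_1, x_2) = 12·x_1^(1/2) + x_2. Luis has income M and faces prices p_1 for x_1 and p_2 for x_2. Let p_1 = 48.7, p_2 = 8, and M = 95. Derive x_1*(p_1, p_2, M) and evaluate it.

x_1* = 0.9715

Utility is quasi-linear in x_2; the FOC for x_1 is 6/√x_1 = p_1/p_2.
Solve: √x_1 = 6·p_2/p_1, so x_1*(p_1,p_2) = (6·p_2/p_1)², and x_2* = (M − p_1·x_1*)/p_2.
Plugging in: x_1* = (6·8/48.7)² = 0.9715.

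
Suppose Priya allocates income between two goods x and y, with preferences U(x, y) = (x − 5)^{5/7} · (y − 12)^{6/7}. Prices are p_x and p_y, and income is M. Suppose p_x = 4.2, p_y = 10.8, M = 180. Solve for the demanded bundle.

x* = 8.1818, y* = 13.4848

MRS = (5/6)·(y−12)/(x−5). Tangency with p_x/p_y gives y−12 = (6/5)·(p_x/p_y)·(x−5).
Substituting into the budget: x* = 5 + 5/11·(M − 5·p_x − 12·p_y)/p_x, and y* = 12 + 6/11·(…)/p_y.
Discretionary income = 180 − 5·4.2 − 12·10.8 = 29.4; x* = 5 + 5/11·29.4/4.2 = 8.1818; y* = 12 + 6/11·29.4/10.8 = 13.4848.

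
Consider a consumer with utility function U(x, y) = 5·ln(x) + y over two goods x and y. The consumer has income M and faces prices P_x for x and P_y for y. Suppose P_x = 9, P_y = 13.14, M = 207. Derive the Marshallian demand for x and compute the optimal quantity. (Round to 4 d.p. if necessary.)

x* = 7.3

Set MRS = P_x/P_y: (5/x)/1 = P_x/P_y.
So x*(P_x,P_y) = 5·P_y/P_x, independent of income; and y* = (M − 5·P_y)/P_y.
At the given prices: x* = 5·13.14/9 = 7.3.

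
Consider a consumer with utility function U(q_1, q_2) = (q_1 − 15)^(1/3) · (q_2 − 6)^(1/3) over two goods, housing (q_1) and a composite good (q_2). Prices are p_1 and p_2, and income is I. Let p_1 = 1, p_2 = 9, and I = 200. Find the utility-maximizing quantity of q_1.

Discretionary income = 200 − 15·1 − 6·9 = 131; q_1* = 15 + 0.5·131/1 = 80.5.

q_1* = 80.5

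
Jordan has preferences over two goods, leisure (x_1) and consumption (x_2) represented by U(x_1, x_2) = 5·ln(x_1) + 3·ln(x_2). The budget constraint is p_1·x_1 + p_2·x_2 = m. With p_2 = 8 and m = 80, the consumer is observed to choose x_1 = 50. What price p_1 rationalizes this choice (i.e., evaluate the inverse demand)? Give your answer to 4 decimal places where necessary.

Tangency: MRS = (5/3)·x_2/x_1 = p_1/p_2.
So 5·p_2·x_2 = 3·p_1·x_1; combined with the budget, a share 0.625 of income goes to x_1.
Demand: x_1*(p_1,p_2,m) = 0.625·m/p_1 and x_2* = 0.375·m/p_2.
Set x_1* = 50 in the demand function and solve for p_1: p_1 = 1.

p_1 = 1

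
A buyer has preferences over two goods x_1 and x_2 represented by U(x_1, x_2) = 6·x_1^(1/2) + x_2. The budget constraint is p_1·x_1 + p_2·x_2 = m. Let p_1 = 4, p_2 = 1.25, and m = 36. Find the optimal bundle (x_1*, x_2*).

x_1* = 0.8789, x_2* = 25.9875

Thus x_1* = (3·p_2/p_1)² — independent of m — with the rest of income spent on x_2.
Plugging in: x_1* = (3·1.25/4)² = 0.8789, x_2* = 25.9875.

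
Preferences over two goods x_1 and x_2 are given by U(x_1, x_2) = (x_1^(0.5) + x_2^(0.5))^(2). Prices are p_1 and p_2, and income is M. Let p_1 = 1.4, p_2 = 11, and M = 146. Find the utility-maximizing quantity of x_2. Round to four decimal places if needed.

x_2* = 1.4985

Numerically x_2/x_1 = 0.016198, so x_1* = 146/(1.4 + 11·0.016198) = 92.5115 and x_2* = 0.016198·92.5115 = 1.4985.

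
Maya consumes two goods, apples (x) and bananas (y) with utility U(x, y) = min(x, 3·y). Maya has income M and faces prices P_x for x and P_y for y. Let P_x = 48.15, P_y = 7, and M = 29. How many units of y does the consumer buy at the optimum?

Here 3·48.15 + 7 = 151.45, giving y* = 0.1915.

y* = 0.1915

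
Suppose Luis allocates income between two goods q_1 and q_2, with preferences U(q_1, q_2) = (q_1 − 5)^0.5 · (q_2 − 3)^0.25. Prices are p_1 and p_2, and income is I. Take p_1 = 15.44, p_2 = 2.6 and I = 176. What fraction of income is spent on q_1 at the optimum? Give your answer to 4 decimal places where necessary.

share on q_1 = 0.7833

Substituting into the budget: q_1* = 5 + 2/3·(I − 5·p_1 − 3·p_2)/p_1, and q_2* = 3 + 1/3·(…)/p_2.
Discretionary income = 176 − 5·15.44 − 3·2.6 = 91; q_1* = 5 + 2/3·91/15.44 = 8.9292; q_2* = 3 + 1/3·91/2.6 = 14.6667.
Expenditure on q_1: 15.44·8.9292 = 137.8667; share = 0.7833.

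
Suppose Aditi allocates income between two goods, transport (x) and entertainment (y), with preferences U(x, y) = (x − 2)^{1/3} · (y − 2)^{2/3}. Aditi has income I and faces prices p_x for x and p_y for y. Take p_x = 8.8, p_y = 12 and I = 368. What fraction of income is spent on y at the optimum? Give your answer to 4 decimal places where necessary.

share on y = 0.6565

MRS = (1/2)·(y−2)/(x−2). Tangency with p_x/p_y gives y−2 = 2·(p_x/p_y)·(x−2).
Substituting into the budget: x* = 2 + 1/3·(I − 2·p_x − 2·p_y)/p_x, and y* = 2 + 2/3·(…)/p_y.
Discretionary income = 368 − 2·8.8 − 2·12 = 326.4; x* = 2 + 1/3·326.4/8.8 = 14.3636; y* = 2 + 2/3·326.4/12 = 20.1333.
Expenditure on y: 12·20.1333 = 241.6; share = 0.6565.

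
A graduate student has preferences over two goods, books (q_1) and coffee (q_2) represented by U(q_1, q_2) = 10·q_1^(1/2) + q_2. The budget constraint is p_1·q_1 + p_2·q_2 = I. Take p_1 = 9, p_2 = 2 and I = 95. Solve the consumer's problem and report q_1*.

MU_q_1 = 5/√q_1, MU_q_2 = 1. Tangency: 5/√q_1 = p_1/p_2.
Solve: √q_1 = 5·p_2/p_1, so q_1*(p_1,p_2) = (5·p_2/p_1)², and q_2* = (I − p_1·q_1*)/p_2.
Plugging in: q_1* = (5·2/9)² = 1.2346.

q_1* = 1.2346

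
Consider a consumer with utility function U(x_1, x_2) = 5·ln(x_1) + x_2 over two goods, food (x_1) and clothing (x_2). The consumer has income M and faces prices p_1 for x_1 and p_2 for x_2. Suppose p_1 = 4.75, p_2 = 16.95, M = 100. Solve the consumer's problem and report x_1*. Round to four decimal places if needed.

x_1* = 17.8421

Set MRS = p_1/p_2: (5/x_1)/1 = p_1/p_2.
So x_1*(p_1,p_2) = 5·p_2/p_1, independent of income; and x_2* = (M − 5·p_2)/p_2.
At the given prices: x_1* = 5·16.95/4.75 = 17.8421.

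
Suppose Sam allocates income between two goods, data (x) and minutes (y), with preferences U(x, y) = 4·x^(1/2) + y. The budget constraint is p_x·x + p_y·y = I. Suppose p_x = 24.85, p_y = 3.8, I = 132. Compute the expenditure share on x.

share on x = 0.0176

Utility is quasi-linear in y; the FOC for x is 2/√x = p_x/p_y.
Solve: √x = 2·p_y/p_x, so x*(p_x,p_y) = (2·p_y/p_x)², and y* = (I − p_x·x*)/p_y.
Plugging in: x* = (2·3.8/24.85)² = 0.0935, y* = 34.1252.
Expenditure on x: 24.85·0.0935 = 2.3243; share = 0.0176.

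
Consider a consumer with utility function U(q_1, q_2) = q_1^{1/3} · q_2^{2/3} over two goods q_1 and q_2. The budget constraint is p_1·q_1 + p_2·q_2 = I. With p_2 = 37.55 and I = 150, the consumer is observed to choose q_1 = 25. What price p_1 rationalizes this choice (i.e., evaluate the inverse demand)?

p_1 = 2

The MRS is (1/2)·q_2/q_1. Set MRS = p_1/p_2.
Rearranging, p_2·q_2 = 2·p_1·q_1. Substituting into the budget gives p_1·q_1·(1 + 2) = I.
Demand: q_1*(p_1,p_2,I) = 1/3·I/p_1 and q_2* = 2/3·I/p_2.
Set q_1* = 25 in the demand function and solve for p_1: p_1 = 2.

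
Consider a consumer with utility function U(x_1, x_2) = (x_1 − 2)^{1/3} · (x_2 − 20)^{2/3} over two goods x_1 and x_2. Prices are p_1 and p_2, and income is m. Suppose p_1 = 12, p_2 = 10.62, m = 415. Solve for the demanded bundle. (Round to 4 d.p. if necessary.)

Let x_1' = x_1−2, x_2' = x_2−20. MRS = (1/2)·x_2'/x_1' = p_1/p_2.
Substituting into the budget: x_1* = 2 + 1/3·(m − 2·p_1 − 20·p_2)/p_1, and x_2* = 20 + 2/3·(…)/p_2.
Discretionary income = 415 − 2·12 − 20·10.62 = 178.6; x_1* = 2 + 1/3·178.6/12 = 6.9611; x_2* = 20 + 2/3·178.6/10.62 = 31.2116.

x_1* = 6.9611, x_2* = 31.2116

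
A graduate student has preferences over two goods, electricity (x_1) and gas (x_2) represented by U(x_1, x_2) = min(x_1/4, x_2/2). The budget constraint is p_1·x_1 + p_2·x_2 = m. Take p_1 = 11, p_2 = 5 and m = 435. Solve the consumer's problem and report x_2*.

x_2* = 16.1111

With perfect complements, no substitution: consume in ratio x_1:x_2 = 4:2.
Budget: p_1·x_1 + p_2·(1/2)·x_1 = m, so (4·p_1 + 2·p_2)·x_1 = 4·m.
Demand: x_1*(p_1,p_2,m) = 4·m/(4·p_1 + 2·p_2), x_2* = 2·m/(4·p_1 + 2·p_2).
Here 4·11 + 2·5 = 54, giving x_2* = 16.1111.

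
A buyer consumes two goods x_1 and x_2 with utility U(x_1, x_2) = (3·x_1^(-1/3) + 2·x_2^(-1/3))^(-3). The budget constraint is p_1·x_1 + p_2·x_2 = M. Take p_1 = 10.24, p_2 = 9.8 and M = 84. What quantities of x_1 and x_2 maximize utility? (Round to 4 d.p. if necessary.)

x_1* = 4.7424, x_2* = 3.6161

Substitute x_2 = (x_2/x_1)·x_1 into the budget: x_1* = M/(p_1 + p_2·(x_2/x_1)).
Numerically x_2/x_1 = 0.762495, so x_1* = 84/(10.24 + 9.8·0.762495) = 4.7424 and x_2* = 0.762495·4.7424 = 3.6161.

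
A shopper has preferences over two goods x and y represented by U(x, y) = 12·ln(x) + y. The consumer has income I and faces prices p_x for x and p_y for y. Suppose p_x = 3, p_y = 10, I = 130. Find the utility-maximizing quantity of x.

So x*(p_x,p_y) = 12·p_y/p_x, independent of income; and y* = (I − 12·p_y)/p_y.
At the given prices: x* = 12·10/3 = 40.

x* = 40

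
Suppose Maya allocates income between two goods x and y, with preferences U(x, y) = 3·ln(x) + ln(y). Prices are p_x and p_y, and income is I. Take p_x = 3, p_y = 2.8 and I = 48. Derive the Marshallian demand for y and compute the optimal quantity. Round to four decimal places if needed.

MU_x/MU_y = (3·y)/(x); tangency sets this equal to p_x/p_y.
So 3·p_y·y = p_x·x; combined with the budget, a share 0.75 of income goes to x.
Demand: x*(p_x,p_y,I) = 0.75·I/p_x and y* = 0.25·I/p_y.
At p_x=3, p_y=2.8, I=48: y* = 0.25·48/2.8 = 4.2857.

y* = 4.2857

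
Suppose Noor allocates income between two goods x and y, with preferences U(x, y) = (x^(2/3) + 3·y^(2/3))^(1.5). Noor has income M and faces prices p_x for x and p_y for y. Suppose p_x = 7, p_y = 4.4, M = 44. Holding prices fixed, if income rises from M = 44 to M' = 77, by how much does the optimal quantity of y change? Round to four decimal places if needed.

MRS = MU_x/MU_y = (1/3)·(y/x)^(1/3). Set equal to p_x/p_y.
Solve for the ratio: y/x = [3·p_x/p_y]^(3).
Substitute y = (y/x)·x into the budget: x* = M/(p_x + p_y·(y/x)).
Numerically y/x = 108.7176, so x* = 44/(7 + 4.4·108.7176) = 0.0907 and y* = 108.7176·0.0907 = 9.8558.
At M' = 77: y* = 17.2476. Change: 17.2476 − 9.8558 = 7.3918.

Δy* = 7.3918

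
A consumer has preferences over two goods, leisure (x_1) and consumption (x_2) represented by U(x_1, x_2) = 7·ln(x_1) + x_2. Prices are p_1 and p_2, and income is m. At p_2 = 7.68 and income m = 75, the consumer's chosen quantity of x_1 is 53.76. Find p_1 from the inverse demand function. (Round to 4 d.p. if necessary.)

MU_x_1 = 7/x_1, MU_x_2 = 1. Tangency: 7/x_1 = p_1/p_2.
So x_1*(p_1,p_2) = 7·p_2/p_1, independent of income; and x_2* = (m − 7·p_2)/p_2.
Set x_1* = 53.76 in the demand function and solve for p_1: p_1 = 1.

p_1 = 1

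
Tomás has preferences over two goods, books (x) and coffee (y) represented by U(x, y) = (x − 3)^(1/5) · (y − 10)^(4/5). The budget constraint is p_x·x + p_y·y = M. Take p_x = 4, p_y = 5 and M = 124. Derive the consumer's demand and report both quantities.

x* = 6.1, y* = 19.92

Let x' = x−3, y' = y−10. MRS = (1/4)·y'/x' = p_x/p_y.
Substituting into the budget: x* = 3 + 0.2·(M − 3·p_x − 10·p_y)/p_x, and y* = 10 + 0.8·(…)/p_y.
Discretionary income = 124 − 3·4 − 10·5 = 62; x* = 3 + 0.2·62/4 = 6.1; y* = 10 + 0.8·62/5 = 19.92.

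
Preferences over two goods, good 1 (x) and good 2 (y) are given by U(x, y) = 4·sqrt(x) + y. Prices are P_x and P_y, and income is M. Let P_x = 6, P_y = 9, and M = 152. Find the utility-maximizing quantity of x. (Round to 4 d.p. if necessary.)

MU_x = 2/√x, MU_y = 1. Tangency: 2/√x = P_x/P_y.
Thus x* = (2·P_y/P_x)² — independent of M — with the rest of income spent on y.
Plugging in: x* = (2·9/6)² = 9.

x* = 9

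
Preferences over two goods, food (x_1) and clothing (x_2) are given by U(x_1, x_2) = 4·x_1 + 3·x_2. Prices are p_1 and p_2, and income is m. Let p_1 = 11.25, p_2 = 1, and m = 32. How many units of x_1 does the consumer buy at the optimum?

x_1* = 0

Linear utility — the consumer picks whichever good has higher MU/price: 4/11.25 = 0.3556 vs 3/1 = 3.
x_2 gives more utility per dollar, so spend all income on x_2: x_2* = m/p_2, x_1* = 0.
Numerically: x_1* = 0, x_2* = 32.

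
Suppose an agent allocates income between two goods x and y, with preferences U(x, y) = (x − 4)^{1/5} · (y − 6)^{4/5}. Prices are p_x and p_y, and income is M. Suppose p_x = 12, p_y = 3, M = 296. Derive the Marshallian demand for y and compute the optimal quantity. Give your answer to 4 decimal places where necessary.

MRS = (1/4)·(y−6)/(x−4). Tangency with p_x/p_y gives y−6 = 4·(p_x/p_y)·(x−4).
After buying the subsistence bundle (4, 6), a share 0.2 of the remaining income goes to x: x* = 4 + 0.2·(M − 4p_x − 6p_y)/p_x.
Discretionary income = 296 − 4·12 − 6·3 = 230; y* = 6 + 0.8·230/3 = 67.3333.

y* = 67.3333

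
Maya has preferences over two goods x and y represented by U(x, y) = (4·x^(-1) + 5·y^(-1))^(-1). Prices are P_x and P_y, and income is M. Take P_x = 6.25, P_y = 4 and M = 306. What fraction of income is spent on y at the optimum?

share on y = 0.4721

Substitute y = (y/x)·x into the budget: x* = M/(P_x + P_y·(y/x)).
Numerically y/x = 1.397542, so x* = 306/(6.25 + 4·1.397542) = 25.8442 and y* = 1.397542·25.8442 = 36.1184.
Expenditure on y: 4·36.1184 = 144.4736; share = 0.4721.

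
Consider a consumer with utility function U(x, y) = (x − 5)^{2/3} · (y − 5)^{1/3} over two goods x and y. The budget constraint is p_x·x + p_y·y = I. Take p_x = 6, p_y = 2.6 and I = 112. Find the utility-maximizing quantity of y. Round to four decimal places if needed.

This is Cobb-Douglas in (x−5, y−5): tangency gives 2/3·p_y·(y−5) = 1/3·p_x·(x−5).
After buying the subsistence bundle (5, 5), a share 2/3 of the remaining income goes to x: x* = 5 + 2/3·(I − 5p_x − 5p_y)/p_x.
Discretionary income = 112 − 5·6 − 5·2.6 = 69; y* = 5 + 1/3·69/2.6 = 13.8462.

y* = 13.8462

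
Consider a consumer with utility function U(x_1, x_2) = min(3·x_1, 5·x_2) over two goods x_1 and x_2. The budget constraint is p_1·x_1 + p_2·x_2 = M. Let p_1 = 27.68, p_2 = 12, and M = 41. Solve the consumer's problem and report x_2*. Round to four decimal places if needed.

With perfect complements, no substitution: consume in ratio x_1:x_2 = 5:3.
Budget: p_1·x_1 + p_2·(3/5)·x_1 = M, so (5·p_1 + 3·p_2)·x_1 = 5·M.
Demand: x_1*(p_1,p_2,M) = 5·M/(5·p_1 + 3·p_2), x_2* = 3·M/(5·p_1 + 3·p_2).
Here 5·27.68 + 3·12 = 174.4, giving x_2* = 0.7053.

x_2* = 0.7053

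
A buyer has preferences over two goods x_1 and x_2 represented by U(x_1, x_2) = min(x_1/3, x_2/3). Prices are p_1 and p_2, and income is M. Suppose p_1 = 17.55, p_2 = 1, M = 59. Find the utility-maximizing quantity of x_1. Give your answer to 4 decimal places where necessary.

x_1* = 3.1806

With perfect complements, no substitution: consume in ratio x_1:x_2 = 3:3.
Budget: p_1·x_1 + p_2·x_1 = M, so (3·p_1 + 3·p_2)·x_1 = 3·M.
Demand: x_1*(p_1,p_2,M) = 3·M/(3·p_1 + 3·p_2), x_2* = 3·M/(3·p_1 + 3·p_2).
Here 3·17.55 + 3·1 = 55.65, giving x_1* = 3.1806.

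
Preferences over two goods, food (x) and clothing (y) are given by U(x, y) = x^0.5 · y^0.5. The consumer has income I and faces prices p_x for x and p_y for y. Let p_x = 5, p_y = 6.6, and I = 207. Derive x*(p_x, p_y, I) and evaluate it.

x* = 20.7

Demand: x*(p_x,p_y,I) = 0.5·I/p_x and y* = 0.5·I/p_y.
At p_x=5, p_y=6.6, I=207: x* = 0.5·207/5 = 20.7.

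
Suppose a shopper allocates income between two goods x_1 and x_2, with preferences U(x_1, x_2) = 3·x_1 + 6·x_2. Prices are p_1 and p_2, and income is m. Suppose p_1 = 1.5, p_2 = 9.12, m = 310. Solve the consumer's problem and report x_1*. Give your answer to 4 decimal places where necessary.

x_1 gives more utility per dollar, so spend all income on x_1: x_1* = m/p_1, x_2* = 0.
Numerically: x_1* = 206.6667, x_2* = 0.

x_1* = 206.6667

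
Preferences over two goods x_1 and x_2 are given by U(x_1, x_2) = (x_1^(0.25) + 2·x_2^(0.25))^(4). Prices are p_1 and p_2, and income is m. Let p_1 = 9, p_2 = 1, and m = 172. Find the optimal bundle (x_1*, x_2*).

x_1* = 3.062, x_2* = 144.4424

MU_x_1 ∝ x_1^(-0.75), MU_x_2 ∝ 2·x_2^(-0.75), so MRS = (1/2)·(x_2/x_1)^(0.75) = p_1/p_2.
Hence x_2/x_1 = (2·p_1/p_2)^(1/(0.75)), i.e. raised to the 4/3 power.
Substitute x_2 = (x_2/x_1)·x_1 into the budget: x_1* = m/(p_1 + p_2·(x_2/x_1)).
Numerically x_2/x_1 = 47.173345, so x_1* = 172/(9 + 1·47.173345) = 3.062 and x_2* = 47.173345·3.062 = 144.4424.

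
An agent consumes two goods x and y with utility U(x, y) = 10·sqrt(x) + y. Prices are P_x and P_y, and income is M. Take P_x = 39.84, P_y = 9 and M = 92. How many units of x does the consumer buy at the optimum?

Utility is quasi-linear in y; the FOC for x is 5/√x = P_x/P_y.
Thus x* = (5·P_y/P_x)² — independent of M — with the rest of income spent on y.
Plugging in: x* = (5·9/39.84)² = 1.2758.

x* = 1.2758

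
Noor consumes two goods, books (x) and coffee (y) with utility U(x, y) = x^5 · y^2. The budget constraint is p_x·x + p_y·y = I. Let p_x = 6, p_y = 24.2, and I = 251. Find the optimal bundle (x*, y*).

x* = 29.881, y* = 2.9634

MU_x/MU_y = (5·y)/(2·x); tangency sets this equal to p_x/p_y.
Rearranging, p_y·y = (2/5)·p_x·x. Substituting into the budget gives p_x·x·(1 + (2/5)) = I.
Demand: x*(p_x,p_y,I) = 5/7·I/p_x and y* = 2/7·I/p_y.
At p_x=6, p_y=24.2, I=251: x* = 5/7·251/6 = 29.881, y* = 2.9634.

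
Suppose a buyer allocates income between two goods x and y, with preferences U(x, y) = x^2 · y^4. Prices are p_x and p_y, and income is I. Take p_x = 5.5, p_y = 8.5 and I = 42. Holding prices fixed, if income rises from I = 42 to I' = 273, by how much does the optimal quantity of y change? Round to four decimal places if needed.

The MRS is (1/2)·y/x. Set MRS = p_x/p_y.
So 2·p_y·y = 4·p_x·x; combined with the budget, a share 1/3 of income goes to x.
Demand: x*(p_x,p_y,I) = 1/3·I/p_x and y* = 2/3·I/p_y.
At p_x=5.5, p_y=8.5, I=42: y* = 2/3·42/8.5 = 3.2941.
At I' = 273: y* = 21.4118. Change: 21.4118 − 3.2941 = 18.1176.

Δy* = 18.1176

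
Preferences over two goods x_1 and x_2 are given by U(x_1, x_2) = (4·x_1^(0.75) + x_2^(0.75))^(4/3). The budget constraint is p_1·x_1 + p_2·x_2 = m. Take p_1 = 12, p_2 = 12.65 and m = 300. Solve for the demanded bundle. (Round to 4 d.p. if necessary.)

MRS = MU_x_1/MU_x_2 = 4·(x_2/x_1)^(0.25). Set equal to p_1/p_2.
Hence x_2/x_1 = ((1/4)·p_1/p_2)^(1/(0.25)), i.e. raised to the 4 power.
With the ratio pinned down, the budget gives x_1* = m/(p_1 + p_2·(x_2/x_1)) and x_2* = (x_2/x_1)·x_1*.
Numerically x_2/x_1 = 0.003163, so x_1* = 300/(12 + 12.65·0.003163) = 24.9169 and x_2* = 0.003163·24.9169 = 0.0788.

x_1* = 24.9169, x_2* = 0.0788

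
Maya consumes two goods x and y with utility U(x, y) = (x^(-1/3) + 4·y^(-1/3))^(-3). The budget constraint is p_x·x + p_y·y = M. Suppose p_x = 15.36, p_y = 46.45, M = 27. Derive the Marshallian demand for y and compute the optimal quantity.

Substitute y = (y/x)·x into the budget: x* = M/(p_x + p_y·(y/x)).
Numerically y/x = 1.233386, so x* = 27/(15.36 + 46.45·1.233386) = 0.3716 and y* = 1.233386·0.3716 = 0.4584.

y* = 0.4584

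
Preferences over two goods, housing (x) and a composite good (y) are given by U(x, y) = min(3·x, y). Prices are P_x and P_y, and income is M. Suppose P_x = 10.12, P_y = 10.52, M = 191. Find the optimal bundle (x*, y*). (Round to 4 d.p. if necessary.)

x* = 4.5825, y* = 13.7476

Here 10.12 + 3·10.52 = 41.68, giving x* = 4.5825 and y* = 13.7476.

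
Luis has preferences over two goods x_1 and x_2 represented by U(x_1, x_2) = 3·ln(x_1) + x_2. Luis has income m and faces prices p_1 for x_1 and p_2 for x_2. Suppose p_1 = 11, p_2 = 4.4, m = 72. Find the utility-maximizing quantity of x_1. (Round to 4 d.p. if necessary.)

Set MRS = p_1/p_2: (3/x_1)/1 = p_1/p_2.
So x_1*(p_1,p_2) = 3·p_2/p_1, independent of income; and x_2* = (m − 3·p_2)/p_2.
At the given prices: x_1* = 3·4.4/11 = 1.2.

x_1* = 1.2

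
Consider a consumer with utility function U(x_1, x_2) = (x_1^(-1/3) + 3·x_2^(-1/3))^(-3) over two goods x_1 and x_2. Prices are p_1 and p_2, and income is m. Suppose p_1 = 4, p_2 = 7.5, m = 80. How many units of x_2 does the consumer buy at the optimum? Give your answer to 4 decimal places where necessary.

Substitute x_2 = (x_2/x_1)·x_1 into the budget: x_1* = m/(p_1 + p_2·(x_2/x_1)).
Numerically x_2/x_1 = 1.422624, so x_1* = 80/(4 + 7.5·1.422624) = 5.4534 and x_2* = 1.422624·5.4534 = 7.7582.

x_2* = 7.7582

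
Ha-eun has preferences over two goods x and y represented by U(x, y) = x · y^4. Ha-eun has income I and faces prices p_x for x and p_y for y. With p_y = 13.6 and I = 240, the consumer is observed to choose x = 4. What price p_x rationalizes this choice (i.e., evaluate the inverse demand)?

Tangency: MRS = (1/4)·y/x = p_x/p_y.
Rearranging, p_y·y = 4·p_x·x. Substituting into the budget gives p_x·x·(1 + 4) = I.
Demand: x*(p_x,p_y,I) = 0.2·I/p_x and y* = 0.8·I/p_y.
Set x* = 4 in the demand function and solve for p_x: p_x = 12.

p_x = 12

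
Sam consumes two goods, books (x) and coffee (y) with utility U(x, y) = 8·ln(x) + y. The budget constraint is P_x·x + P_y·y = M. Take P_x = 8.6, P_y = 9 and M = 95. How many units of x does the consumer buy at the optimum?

Set MRS = P_x/P_y: (8/x)/1 = P_x/P_y.
So x*(P_x,P_y) = 8·P_y/P_x, independent of income; and y* = (M − 8·P_y)/P_y.
At the given prices: x* = 8·9/8.6 = 8.3721.

x* = 8.3721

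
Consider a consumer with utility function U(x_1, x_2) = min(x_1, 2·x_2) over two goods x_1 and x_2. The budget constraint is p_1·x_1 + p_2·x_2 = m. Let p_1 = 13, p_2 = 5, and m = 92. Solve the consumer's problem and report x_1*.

x_1* = 5.9355

Leontief preferences: the optimum is at the kink where x_1/2 = x_2/1, i.e. x_2 = (1/2)·x_1.
Budget: p_1·x_1 + p_2·(1/2)·x_1 = m, so (2·p_1 + p_2)·x_1 = 2·m.
Demand: x_1*(p_1,p_2,m) = 2·m/(2·p_1 + p_2), x_2* = m/(2·p_1 + p_2).
Here 2·13 + 5 = 31, giving x_1* = 5.9355.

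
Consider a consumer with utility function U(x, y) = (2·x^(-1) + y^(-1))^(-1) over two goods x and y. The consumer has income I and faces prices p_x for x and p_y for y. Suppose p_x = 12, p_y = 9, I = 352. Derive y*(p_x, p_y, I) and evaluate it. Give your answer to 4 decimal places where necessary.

y* = 14.8542

From the CES first-order condition, 2·(y/x)^(2) = p_x/p_y.
Solve for the ratio: y/x = [(1/2)·p_x/p_y]^(0.5).
Substitute y = (y/x)·x into the budget: x* = I/(p_x + p_y·(y/x)).
Numerically y/x = 0.816497, so x* = 352/(12 + 9·0.816497) = 18.1927 and y* = 0.816497·18.1927 = 14.8542.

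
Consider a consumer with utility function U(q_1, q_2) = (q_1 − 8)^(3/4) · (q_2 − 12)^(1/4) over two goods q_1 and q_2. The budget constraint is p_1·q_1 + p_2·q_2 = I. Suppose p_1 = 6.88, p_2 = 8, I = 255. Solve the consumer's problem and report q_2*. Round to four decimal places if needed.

q_2* = 15.2487

This is Cobb-Douglas in (q_1−8, q_2−12): tangency gives 0.75·p_2·(q_2−12) = 0.25·p_1·(q_1−8).
Substituting into the budget: q_1* = 8 + 0.75·(I − 8·p_1 − 12·p_2)/p_1, and q_2* = 12 + 0.25·(…)/p_2.
Discretionary income = 255 − 8·6.88 − 12·8 = 103.96; q_2* = 12 + 0.25·103.96/8 = 15.2487.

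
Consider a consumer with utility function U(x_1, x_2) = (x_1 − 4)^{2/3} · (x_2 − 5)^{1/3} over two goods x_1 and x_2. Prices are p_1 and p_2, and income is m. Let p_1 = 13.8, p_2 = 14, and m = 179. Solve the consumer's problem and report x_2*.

Let x_1' = x_1−4, x_2' = x_2−5. MRS = 2·x_2'/x_1' = p_1/p_2.
Substituting into the budget: x_1* = 4 + 2/3·(m − 4·p_1 − 5·p_2)/p_1, and x_2* = 5 + 1/3·(…)/p_2.
Discretionary income = 179 − 4·13.8 − 5·14 = 53.8; x_2* = 5 + 1/3·53.8/14 = 6.281.

x_2* = 6.281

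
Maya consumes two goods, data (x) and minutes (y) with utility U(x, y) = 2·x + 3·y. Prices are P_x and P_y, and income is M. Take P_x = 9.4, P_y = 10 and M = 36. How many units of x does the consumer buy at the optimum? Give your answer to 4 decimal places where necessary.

x* = 0

Perfect substitutes: compare marginal utility per dollar. 2/P_x vs 3/P_y → 0.2128 vs 0.3.
y gives more utility per dollar, so spend all income on y: y* = M/P_y, x* = 0.
Numerically: x* = 0, y* = 3.6.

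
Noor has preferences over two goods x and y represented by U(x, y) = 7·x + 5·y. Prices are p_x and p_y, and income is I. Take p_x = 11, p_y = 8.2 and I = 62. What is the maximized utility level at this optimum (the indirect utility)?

V = 39.4545

Linear utility — the consumer picks whichever good has higher MU/price: 7/11 = 0.6364 vs 5/8.2 = 0.6098.
x gives more utility per dollar, so spend all income on x: x* = I/p_x, y* = 0.
Numerically: x* = 5.6364, y* = 0.
Utility at the optimum: U(5.6364, 0) = 39.4545.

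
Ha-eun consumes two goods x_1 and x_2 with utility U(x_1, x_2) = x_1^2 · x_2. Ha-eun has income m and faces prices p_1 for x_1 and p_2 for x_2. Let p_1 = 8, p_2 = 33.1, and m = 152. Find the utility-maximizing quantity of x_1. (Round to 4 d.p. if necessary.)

x_1* = 12.6667

The MRS is 2·x_2/x_1. Set MRS = p_1/p_2.
So 2·p_2·x_2 = p_1·x_1; combined with the budget, a share 2/3 of income goes to x_1.
Demand: x_1*(p_1,p_2,m) = 2/3·m/p_1 and x_2* = 1/3·m/p_2.
At p_1=8, p_2=33.1, m=152: x_1* = 2/3·152/8 = 12.6667.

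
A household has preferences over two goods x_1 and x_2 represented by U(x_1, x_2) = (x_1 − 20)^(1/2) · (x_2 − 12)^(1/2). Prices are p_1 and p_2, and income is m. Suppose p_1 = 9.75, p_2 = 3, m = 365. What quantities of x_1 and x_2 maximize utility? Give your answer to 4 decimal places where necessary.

Substituting into the budget: x_1* = 20 + 0.5·(m − 20·p_1 − 12·p_2)/p_1, and x_2* = 12 + 0.5·(…)/p_2.
Discretionary income = 365 − 20·9.75 − 12·3 = 134; x_1* = 20 + 0.5·134/9.75 = 26.8718; x_2* = 12 + 0.5·134/3 = 34.3333.

x_1* = 26.8718, x_2* = 34.3333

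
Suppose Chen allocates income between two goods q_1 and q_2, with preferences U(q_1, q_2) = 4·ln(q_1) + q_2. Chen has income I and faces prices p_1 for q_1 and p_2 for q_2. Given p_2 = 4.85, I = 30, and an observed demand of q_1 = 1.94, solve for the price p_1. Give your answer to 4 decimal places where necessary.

p_1 = 10

MU_q_1 = 4/q_1, MU_q_2 = 1. Tangency: 4/q_1 = p_1/p_2.
So q_1*(p_1,p_2) = 4·p_2/p_1, independent of income; and q_2* = (I − 4·p_2)/p_2.
Set q_1* = 1.94 in the demand function and solve for p_1: p_1 = 10.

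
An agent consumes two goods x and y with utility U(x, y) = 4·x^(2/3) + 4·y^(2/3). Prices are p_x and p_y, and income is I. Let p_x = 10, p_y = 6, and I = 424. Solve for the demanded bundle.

Substitute y = (y/x)·x into the budget: x* = I/(p_x + p_y·(y/x)).
Numerically y/x = 4.62963, so x* = 424/(10 + 6·4.62963) = 11.2235 and y* = 4.62963·11.2235 = 51.9608.

x* = 11.2235, y* = 51.9608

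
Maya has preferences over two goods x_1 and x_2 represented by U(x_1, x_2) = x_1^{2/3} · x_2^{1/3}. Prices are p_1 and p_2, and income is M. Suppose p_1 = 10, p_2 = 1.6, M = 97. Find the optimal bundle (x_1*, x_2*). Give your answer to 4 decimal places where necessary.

x_1* = 6.4667, x_2* = 20.2083

Demand: x_1*(p_1,p_2,M) = 2/3·M/p_1 and x_2* = 1/3·M/p_2.
At p_1=10, p_2=1.6, M=97: x_1* = 2/3·97/10 = 6.4667, x_2* = 20.2083.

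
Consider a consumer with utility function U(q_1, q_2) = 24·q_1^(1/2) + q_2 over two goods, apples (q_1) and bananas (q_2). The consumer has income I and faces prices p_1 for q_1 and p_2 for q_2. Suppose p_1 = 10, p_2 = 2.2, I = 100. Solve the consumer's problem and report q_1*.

Plugging in: q_1* = (12·2.2/10)² = 6.9696.

q_1* = 6.9696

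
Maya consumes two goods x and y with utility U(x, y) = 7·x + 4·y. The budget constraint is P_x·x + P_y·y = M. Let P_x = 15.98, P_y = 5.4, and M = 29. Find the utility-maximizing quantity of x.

Linear utility — the consumer picks whichever good has higher MU/price: 7/15.98 = 0.438 vs 4/5.4 = 0.7407.
y gives more utility per dollar, so spend all income on y: y* = M/P_y, x* = 0.
Numerically: x* = 0, y* = 5.3704.

x* = 0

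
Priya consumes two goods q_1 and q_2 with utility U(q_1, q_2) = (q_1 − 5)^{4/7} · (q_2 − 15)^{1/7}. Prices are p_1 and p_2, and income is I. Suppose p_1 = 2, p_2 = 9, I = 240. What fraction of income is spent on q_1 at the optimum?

share on q_1 = 0.3583

MRS = 4·(q_2−15)/(q_1−5). Tangency with p_1/p_2 gives q_2−15 = (1/4)·(p_1/p_2)·(q_1−5).
After buying the subsistence bundle (5, 15), a share 0.8 of the remaining income goes to q_1: q_1* = 5 + 0.8·(I − 5p_1 − 15p_2)/p_1.
Discretionary income = 240 − 5·2 − 15·9 = 95; q_1* = 5 + 0.8·95/2 = 43; q_2* = 15 + 0.2·95/9 = 17.1111.
Expenditure on q_1: 2·43 = 86; share = 0.3583.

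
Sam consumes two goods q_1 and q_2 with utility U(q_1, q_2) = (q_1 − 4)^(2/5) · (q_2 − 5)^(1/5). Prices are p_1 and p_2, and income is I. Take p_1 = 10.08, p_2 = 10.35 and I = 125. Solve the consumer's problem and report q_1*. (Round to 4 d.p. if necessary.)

Let q_1' = q_1−4, q_2' = q_2−5. MRS = 2·q_2'/q_1' = p_1/p_2.
Substituting into the budget: q_1* = 4 + 2/3·(I − 4·p_1 − 5·p_2)/p_1, and q_2* = 5 + 1/3·(…)/p_2.
Discretionary income = 125 − 4·10.08 − 5·10.35 = 32.93; q_1* = 4 + 2/3·32.93/10.08 = 6.1779.

q_1* = 6.1779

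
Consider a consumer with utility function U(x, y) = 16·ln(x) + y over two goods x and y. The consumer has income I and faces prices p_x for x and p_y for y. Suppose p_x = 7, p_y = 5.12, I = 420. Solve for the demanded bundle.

x* = 11.7029, y* = 66.0312

At the given prices: x* = 16·5.12/7 = 11.7029, and y* = 66.0312.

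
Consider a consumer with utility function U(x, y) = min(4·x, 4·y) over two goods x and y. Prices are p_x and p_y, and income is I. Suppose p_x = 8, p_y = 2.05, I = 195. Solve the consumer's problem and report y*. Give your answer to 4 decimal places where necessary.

y* = 19.403

With perfect complements, no substitution: consume in ratio x:y = 4:4.
Budget: p_x·x + p_y·x = I, so (4·p_x + 4·p_y)·x = 4·I.
Demand: x*(p_x,p_y,I) = 4·I/(4·p_x + 4·p_y), y* = 4·I/(4·p_x + 4·p_y).
Here 4·8 + 4·2.05 = 40.2, giving y* = 19.403.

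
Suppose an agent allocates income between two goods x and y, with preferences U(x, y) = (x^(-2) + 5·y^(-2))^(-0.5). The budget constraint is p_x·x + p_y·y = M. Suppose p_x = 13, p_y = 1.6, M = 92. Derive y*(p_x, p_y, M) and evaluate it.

y* = 17.0952

From the CES first-order condition, (1/5)·(y/x)^(3) = p_x/p_y.
Solve for the ratio: y/x = [5·p_x/p_y]^(1/3).
With the ratio pinned down, the budget gives x* = M/(p_x + p_y·(y/x)) and y* = (y/x)·x*.
Numerically y/x = 3.437672, so x* = 92/(13 + 1.6·3.437672) = 4.9729 and y* = 3.437672·4.9729 = 17.0952.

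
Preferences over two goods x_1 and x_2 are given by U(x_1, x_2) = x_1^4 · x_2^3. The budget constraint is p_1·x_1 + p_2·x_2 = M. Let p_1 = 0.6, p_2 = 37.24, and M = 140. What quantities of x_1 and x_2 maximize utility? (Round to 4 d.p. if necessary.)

x_1* = 133.3333, x_2* = 1.6112

The MRS is (4/3)·x_2/x_1. Set MRS = p_1/p_2.
Rearranging, p_2·x_2 = (3/4)·p_1·x_1. Substituting into the budget gives p_1·x_1·(1 + (3/4)) = M.
Demand: x_1*(p_1,p_2,M) = 4/7·M/p_1 and x_2* = 3/7·M/p_2.
At p_1=0.6, p_2=37.24, M=140: x_1* = 4/7·140/0.6 = 133.3333, x_2* = 1.6112.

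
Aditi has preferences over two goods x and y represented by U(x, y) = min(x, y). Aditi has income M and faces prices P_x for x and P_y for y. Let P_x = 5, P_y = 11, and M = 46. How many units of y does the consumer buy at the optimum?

Here 5 + 11 = 16, giving y* = 2.875.

y* = 2.875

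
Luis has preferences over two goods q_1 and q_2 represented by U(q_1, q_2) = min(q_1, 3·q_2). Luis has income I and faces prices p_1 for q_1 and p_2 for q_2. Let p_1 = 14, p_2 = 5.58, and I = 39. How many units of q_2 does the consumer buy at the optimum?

Leontief preferences: the optimum is at the kink where q_1/3 = q_2/1, i.e. q_2 = (1/3)·q_1.
Budget: p_1·q_1 + p_2·(1/3)·q_1 = I, so (3·p_1 + p_2)·q_1 = 3·I.
Demand: q_1*(p_1,p_2,I) = 3·I/(3·p_1 + p_2), q_2* = I/(3·p_1 + p_2).
Here 3·14 + 5.58 = 47.58, giving q_2* = 0.8197.

q_2* = 0.8197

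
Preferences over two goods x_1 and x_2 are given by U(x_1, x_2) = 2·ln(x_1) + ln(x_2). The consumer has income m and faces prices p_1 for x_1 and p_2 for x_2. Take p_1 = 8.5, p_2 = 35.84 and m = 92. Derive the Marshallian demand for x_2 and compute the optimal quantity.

The MRS is 2·x_2/x_1. Set MRS = p_1/p_2.
Rearranging, p_2·x_2 = (1/2)·p_1·x_1. Substituting into the budget gives p_1·x_1·(1 + (1/2)) = m.
Demand: x_1*(p_1,p_2,m) = 2/3·m/p_1 and x_2* = 1/3·m/p_2.
At p_1=8.5, p_2=35.84, m=92: x_2* = 1/3·92/35.84 = 0.8557.

x_2* = 0.8557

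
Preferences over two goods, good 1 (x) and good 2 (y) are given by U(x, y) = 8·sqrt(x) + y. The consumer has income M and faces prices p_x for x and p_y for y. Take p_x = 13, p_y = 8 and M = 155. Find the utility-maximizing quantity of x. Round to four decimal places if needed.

x* = 6.0592

MU_x = 4/√x, MU_y = 1. Tangency: 4/√x = p_x/p_y.
Thus x* = (4·p_y/p_x)² — independent of M — with the rest of income spent on y.
Plugging in: x* = (4·8/13)² = 6.0592.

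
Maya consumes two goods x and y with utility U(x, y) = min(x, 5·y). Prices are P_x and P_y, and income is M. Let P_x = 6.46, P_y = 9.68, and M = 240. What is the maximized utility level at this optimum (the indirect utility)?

With perfect complements, no substitution: consume in ratio x:y = 5:1.
Budget: P_x·x + P_y·(1/5)·x = M, so (5·P_x + P_y)·x = 5·M.
Demand: x*(P_x,P_y,M) = 5·M/(5·P_x + P_y), y* = M/(5·P_x + P_y).
Here 5·6.46 + 9.68 = 41.98, giving x* = 28.585 and y* = 5.717.
Utility at the optimum: U(28.585, 5.717) = 28.585.

V = 28.585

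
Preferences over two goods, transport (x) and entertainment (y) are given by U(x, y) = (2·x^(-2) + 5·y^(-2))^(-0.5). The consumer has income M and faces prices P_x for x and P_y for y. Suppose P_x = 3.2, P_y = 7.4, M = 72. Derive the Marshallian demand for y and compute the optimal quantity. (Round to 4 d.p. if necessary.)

y* = 6.8455

MU_x ∝ 2·x^(-3), MU_y ∝ 5·y^(-3), so MRS = (2/5)·(y/x)^(3) = P_x/P_y.
Hence y/x = ((5/2)·P_x/P_y)^(1/(3)), i.e. raised to the 1/3 power.
With the ratio pinned down, the budget gives x* = M/(P_x + P_y·(y/x)) and y* = (y/x)·x*.
Numerically y/x = 1.026328, so x* = 72/(3.2 + 7.4·1.026328) = 6.6699 and y* = 1.026328·6.6699 = 6.8455.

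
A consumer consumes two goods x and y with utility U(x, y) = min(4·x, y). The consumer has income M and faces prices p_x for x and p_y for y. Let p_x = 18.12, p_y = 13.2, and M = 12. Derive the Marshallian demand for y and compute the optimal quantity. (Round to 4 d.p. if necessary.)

y* = 0.6768

Leontief preferences: the optimum is at the kink where x/1 = y/4, i.e. y = 4·x.
Budget: p_x·x + p_y·4·x = M, so (p_x + 4·p_y)·x = M.
Demand: x*(p_x,p_y,M) = M/(p_x + 4·p_y), y* = 4·M/(p_x + 4·p_y).
Here 18.12 + 4·13.2 = 70.92, giving y* = 0.6768.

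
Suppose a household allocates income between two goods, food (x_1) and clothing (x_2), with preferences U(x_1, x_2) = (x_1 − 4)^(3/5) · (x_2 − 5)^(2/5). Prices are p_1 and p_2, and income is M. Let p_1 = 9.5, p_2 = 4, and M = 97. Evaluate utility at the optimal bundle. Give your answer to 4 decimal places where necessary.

Substituting into the budget: x_1* = 4 + 0.6·(M − 4·p_1 − 5·p_2)/p_1, and x_2* = 5 + 0.4·(…)/p_2.
Discretionary income = 97 − 4·9.5 − 5·4 = 39; x_1* = 4 + 0.6·39/9.5 = 6.4632; x_2* = 5 + 0.4·39/4 = 8.9.
Utility at the optimum: U(6.4632, 8.9) = 2.9602.

V = 2.9602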